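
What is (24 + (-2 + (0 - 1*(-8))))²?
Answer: 900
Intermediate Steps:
(24 + (-2 + (0 - 1*(-8))))² = (24 + (-2 + (0 + 8)))² = (24 + (-2 + 8))² = (24 + 6)² = 30² = 900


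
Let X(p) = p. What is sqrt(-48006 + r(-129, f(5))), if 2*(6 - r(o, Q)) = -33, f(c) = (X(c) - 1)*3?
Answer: 3*I*sqrt(21326)/2 ≈ 219.05*I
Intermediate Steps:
f(c) = -3 + 3*c (f(c) = (c - 1)*3 = (-1 + c)*3 = -3 + 3*c)
r(o, Q) = 45/2 (r(o, Q) = 6 - 1/2*(-33) = 6 + 33/2 = 45/2)
sqrt(-48006 + r(-129, f(5))) = sqrt(-48006 + 45/2) = sqrt(-95967/2) = 3*I*sqrt(21326)/2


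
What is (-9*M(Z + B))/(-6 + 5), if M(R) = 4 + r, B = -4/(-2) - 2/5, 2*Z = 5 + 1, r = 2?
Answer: 54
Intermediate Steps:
Z = 3 (Z = (5 + 1)/2 = (1/2)*6 = 3)
B = 8/5 (B = -4*(-1/2) - 2*1/5 = 2 - 2/5 = 8/5 ≈ 1.6000)
M(R) = 6 (M(R) = 4 + 2 = 6)
(-9*M(Z + B))/(-6 + 5) = (-9*6)/(-6 + 5) = -54/(-1) = -54*(-1) = 54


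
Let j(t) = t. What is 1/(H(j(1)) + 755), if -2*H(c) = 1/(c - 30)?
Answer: 58/43791 ≈ 0.0013245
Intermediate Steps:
H(c) = -1/(2*(-30 + c)) (H(c) = -1/(2*(c - 30)) = -1/(2*(-30 + c)))
1/(H(j(1)) + 755) = 1/(-1/(-60 + 2*1) + 755) = 1/(-1/(-60 + 2) + 755) = 1/(-1/(-58) + 755) = 1/(-1*(-1/58) + 755) = 1/(1/58 + 755) = 1/(43791/58) = 58/43791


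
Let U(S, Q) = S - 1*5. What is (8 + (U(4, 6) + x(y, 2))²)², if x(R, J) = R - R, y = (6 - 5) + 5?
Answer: 81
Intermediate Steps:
y = 6 (y = 1 + 5 = 6)
U(S, Q) = -5 + S (U(S, Q) = S - 5 = -5 + S)
x(R, J) = 0
(8 + (U(4, 6) + x(y, 2))²)² = (8 + ((-5 + 4) + 0)²)² = (8 + (-1 + 0)²)² = (8 + (-1)²)² = (8 + 1)² = 9² = 81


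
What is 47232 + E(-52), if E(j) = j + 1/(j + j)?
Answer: 4906719/104 ≈ 47180.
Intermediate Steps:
E(j) = j + 1/(2*j)
47232 + E(-52) = 47232 + (-52 + (1/2)/(-52)) = 47232 + (-52 + (1/2)*(-1/52)) = 47232 + (-52 - 1/104) = 47232 - 5409/104 = 4906719/104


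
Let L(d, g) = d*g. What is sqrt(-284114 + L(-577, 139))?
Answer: I*sqrt(364317) ≈ 603.59*I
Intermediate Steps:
sqrt(-284114 + L(-577, 139)) = sqrt(-284114 - 577*139) = sqrt(-284114 - 80203) = sqrt(-364317) = I*sqrt(364317)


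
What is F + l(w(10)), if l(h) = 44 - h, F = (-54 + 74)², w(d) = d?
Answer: 434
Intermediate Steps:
F = 400 (F = 20² = 400)
F + l(w(10)) = 400 + (44 - 1*10) = 400 + (44 - 10) = 400 + 34 = 434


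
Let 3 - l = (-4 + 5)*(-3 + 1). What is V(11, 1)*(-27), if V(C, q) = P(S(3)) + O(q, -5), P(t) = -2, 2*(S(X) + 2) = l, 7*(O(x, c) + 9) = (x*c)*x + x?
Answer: 2187/7 ≈ 312.43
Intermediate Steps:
O(x, c) = -9 + x/7 + c*x²/7 (O(x, c) = -9 + ((x*c)*x + x)/7 = -9 + ((c*x)*x + x)/7 = -9 + (c*x² + x)/7 = -9 + (x + c*x²)/7 = -9 + (x/7 + c*x²/7) = -9 + x/7 + c*x²/7)
l = 5 (l = 3 - (-4 + 5)*(-3 + 1) = 3 - (-2) = 3 - 1*(-2) = 3 + 2 = 5)
S(X) = ½ (S(X) = -2 + (½)*5 = -2 + 5/2 = ½)
V(C, q) = -11 - 5*q²/7 + q/7 (V(C, q) = -2 + (-9 + q/7 + (⅐)*(-5)*q²) = -2 + (-9 + q/7 - 5*q²/7) = -2 + (-9 - 5*q²/7 + q/7) = -11 - 5*q²/7 + q/7)
V(11, 1)*(-27) = (-11 - 5/7*1² + (⅐)*1)*(-27) = (-11 - 5/7*1 + ⅐)*(-27) = (-11 - 5/7 + ⅐)*(-27) = -81/7*(-27) = 2187/7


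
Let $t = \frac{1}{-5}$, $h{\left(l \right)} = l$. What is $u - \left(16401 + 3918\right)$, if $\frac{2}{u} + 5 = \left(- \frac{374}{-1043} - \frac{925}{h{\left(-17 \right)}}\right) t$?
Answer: $- \frac{14369766731}{707204} \approx -20319.0$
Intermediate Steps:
$t = - \frac{1}{5} \approx -0.2$
$u = - \frac{88655}{707204}$ ($u = \frac{2}{-5 + \left(- \frac{374}{-1043} - \frac{925}{-17}\right) \left(- \frac{1}{5}\right)} = \frac{2}{-5 + \left(\left(-374\right) \left(- \frac{1}{1043}\right) - - \frac{925}{17}\right) \left(- \frac{1}{5}\right)} = \frac{2}{-5 + \left(\frac{374}{1043} + \frac{925}{17}\right) \left(- \frac{1}{5}\right)} = \frac{2}{-5 + \frac{971133}{17731} \left(- \frac{1}{5}\right)} = \frac{2}{-5 - \frac{971133}{88655}} = \frac{2}{- \frac{1414408}{88655}} = 2 \left(- \frac{88655}{1414408}\right) = - \frac{88655}{707204} \approx -0.12536$)
$u - \left(16401 + 3918\right) = - \frac{88655}{707204} - \left(16401 + 3918\right) = - \frac{88655}{707204} - 20319 = - \frac{14369766731}{707204}$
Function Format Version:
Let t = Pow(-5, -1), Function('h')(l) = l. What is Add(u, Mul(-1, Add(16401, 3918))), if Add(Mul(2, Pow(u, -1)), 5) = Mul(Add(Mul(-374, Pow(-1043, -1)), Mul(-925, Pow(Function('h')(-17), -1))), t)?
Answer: Rational(-14369766731, 707204) ≈ -20319.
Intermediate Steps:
t = Rational(-1, 5) ≈ -0.20000
u = Rational(-88655, 707204) (u = Mul(2, Pow(Add(-5, Mul(Add(Mul(-374, Pow(-1043, -1)), Mul(-925, Pow(-17, -1))), Rational(-1, 5))), -1)) = Mul(2, Pow(Add(-5, Mul(Add(Mul(-374, Rational(-1, 1043)), Mul(-925, Rational(-1, 17))), Rational(-1, 5))), -1)) = Mul(2, Pow(Add(-5, Mul(Add(Rational(374, 1043), Rational(925, 17)), Rational(-1, 5))), -1)) = Mul(2, Pow(Add(-5, Mul(Rational(971133, 17731), Rational(-1, 5))), -1)) = Mul(2, Pow(Add(-5, Rational(-971133, 88655)), -1)) = Mul(2, Pow(Rational(-1414408, 88655), -1)) = Mul(2, Rational(-88655, 1414408)) = Rational(-88655, 707204) ≈ -0.12536)
Add(u, Mul(-1, Add(16401, 3918))) = Add(Rational(-88655, 707204), Mul(-1, Add(16401, 3918))) = Add(Rational(-88655, 707204), Mul(-1, 20319)) = Add(Rational(-88655, 707204), -20319) = Rational(-14369766731, 707204)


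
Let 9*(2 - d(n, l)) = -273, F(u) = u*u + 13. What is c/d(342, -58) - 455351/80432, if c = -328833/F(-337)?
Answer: -134109336419/23319891056 ≈ -5.7509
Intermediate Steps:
F(u) = 13 + u² (F(u) = u² + 13 = 13 + u²)
d(n, l) = 97/3 (d(n, l) = 2 - ⅑*(-273) = 2 + 91/3 = 97/3)
c = -17307/5978 (c = -328833/(13 + (-337)²) = -328833/(13 + 113569) = -328833/113582 = -328833*1/113582 = -17307/5978 ≈ -2.8951)
c/d(342, -58) - 455351/80432 = -17307/(5978*97/3) - 455351/80432 = -17307/5978*3/97 - 455351*1/80432 = -51921/579866 - 455351/80432 = -134109336419/23319891056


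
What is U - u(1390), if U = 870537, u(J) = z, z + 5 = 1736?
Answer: 868806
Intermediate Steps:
z = 1731 (z = -5 + 1736 = 1731)
u(J) = 1731
U - u(1390) = 870537 - 1*1731 = 870537 - 1731 = 868806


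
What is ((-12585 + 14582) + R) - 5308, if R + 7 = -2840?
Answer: -6158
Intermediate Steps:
R = -2847 (R = -7 - 2840 = -2847)
((-12585 + 14582) + R) - 5308 = ((-12585 + 14582) - 2847) - 5308 = (1997 - 2847) - 5308 = -850 - 5308 = -6158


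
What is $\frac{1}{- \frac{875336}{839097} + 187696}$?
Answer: $\frac{119871}{22499182168} \approx 5.3278 \cdot 10^{-6}$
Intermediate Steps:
$\frac{1}{- \frac{875336}{839097} + 187696} = \frac{1}{\left(-875336\right) \frac{1}{839097} + 187696} = \frac{1}{- \frac{125048}{119871} + 187696} = \frac{1}{\frac{22499182168}{119871}} = \frac{119871}{22499182168}$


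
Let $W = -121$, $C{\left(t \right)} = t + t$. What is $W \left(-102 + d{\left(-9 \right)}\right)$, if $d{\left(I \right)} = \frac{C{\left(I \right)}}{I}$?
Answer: $12100$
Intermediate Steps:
$C{\left(t \right)} = 2 t$
$d{\left(I \right)} = 2$ ($d{\left(I \right)} = \frac{2 I}{I} = 2$)
$W \left(-102 + d{\left(-9 \right)}\right) = - 121 \left(-102 + 2\right) = \left(-121\right) \left(-100\right) = 12100$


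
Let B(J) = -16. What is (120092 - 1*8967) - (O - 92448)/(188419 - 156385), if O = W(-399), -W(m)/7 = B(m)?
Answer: 1779935293/16017 ≈ 1.1113e+5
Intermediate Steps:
W(m) = 112 (W(m) = -7*(-16) = 112)
O = 112
(120092 - 1*8967) - (O - 92448)/(188419 - 156385) = (120092 - 1*8967) - (112 - 92448)/(188419 - 156385) = (120092 - 8967) - (-92336)/32034 = 111125 - (-92336)/32034 = 111125 - 1*(-46168/16017) = 111125 + 46168/16017 = 1779935293/16017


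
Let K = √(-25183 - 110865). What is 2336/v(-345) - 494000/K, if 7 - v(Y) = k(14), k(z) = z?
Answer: -2336/7 + 123500*I*√8503/8503 ≈ -333.71 + 1339.3*I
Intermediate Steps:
v(Y) = -7 (v(Y) = 7 - 1*14 = 7 - 14 = -7)
K = 4*I*√8503 (K = √(-136048) = 4*I*√8503 ≈ 368.85*I)
2336/v(-345) - 494000/K = 2336/(-7) - 494000*(-I*√8503/34012) = 2336*(-⅐) - (-123500)*I*√8503/8503 = -2336/7 + 123500*I*√8503/8503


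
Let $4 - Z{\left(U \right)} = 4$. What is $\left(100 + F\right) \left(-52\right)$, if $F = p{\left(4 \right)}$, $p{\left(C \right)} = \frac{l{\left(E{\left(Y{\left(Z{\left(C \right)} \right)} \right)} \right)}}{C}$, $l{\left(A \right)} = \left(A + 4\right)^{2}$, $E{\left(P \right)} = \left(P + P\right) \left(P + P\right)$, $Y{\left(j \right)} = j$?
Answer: $-5408$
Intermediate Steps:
$Z{\left(U \right)} = 0$ ($Z{\left(U \right)} = 4 - 4 = 0$)
$E{\left(P \right)} = 4 P^{2}$ ($E{\left(P \right)} = 2 P 2 P = 4 P^{2}$)
$l{\left(A \right)} = \left(4 + A\right)^{2}$
$p{\left(C \right)} = \frac{16}{C}$ ($p{\left(C \right)} = \frac{\left(4 + 4 \cdot 0^{2}\right)^{2}}{C} = \frac{\left(4 + 4 \cdot 0\right)^{2}}{C} = \frac{\left(4 + 0\right)^{2}}{C} = \frac{4^{2}}{C} = \frac{16}{C}$)
$F = 4$ ($F = \frac{16}{4} = 16 \cdot \frac{1}{4} = 4$)
$\left(100 + F\right) \left(-52\right) = \left(100 + 4\right) \left(-52\right) = 104 \left(-52\right) = -5408$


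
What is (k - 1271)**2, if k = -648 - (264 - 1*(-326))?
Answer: 6295081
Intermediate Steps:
k = -1238 (k = -648 - (264 + 326) = -648 - 1*590 = -648 - 590 = -1238)
(k - 1271)**2 = (-1238 - 1271)**2 = (-2509)**2 = 6295081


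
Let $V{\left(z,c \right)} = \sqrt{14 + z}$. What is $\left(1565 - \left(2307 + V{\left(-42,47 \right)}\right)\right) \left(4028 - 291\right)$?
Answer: $-2772854 - 7474 i \sqrt{7} \approx -2.7729 \cdot 10^{6} - 19774.0 i$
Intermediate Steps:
$\left(1565 - \left(2307 + V{\left(-42,47 \right)}\right)\right) \left(4028 - 291\right) = \left(1565 - \left(2307 + \sqrt{14 - 42}\right)\right) \left(4028 - 291\right) = \left(1565 - \left(2307 + \sqrt{-28}\right)\right) 3737 = \left(1565 - \left(2307 + 2 i \sqrt{7}\right)\right) 3737 = \left(-742 - 2 i \sqrt{7}\right) 3737 = -2772854 - 7474 i \sqrt{7}$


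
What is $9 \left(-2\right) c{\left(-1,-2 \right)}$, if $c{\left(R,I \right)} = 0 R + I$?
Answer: $36$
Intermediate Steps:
$c{\left(R,I \right)} = I$ ($c{\left(R,I \right)} = 0 + I = I$)
$9 \left(-2\right) c{\left(-1,-2 \right)} = 9 \left(-2\right) \left(-2\right) = \left(-18\right) \left(-2\right) = 36$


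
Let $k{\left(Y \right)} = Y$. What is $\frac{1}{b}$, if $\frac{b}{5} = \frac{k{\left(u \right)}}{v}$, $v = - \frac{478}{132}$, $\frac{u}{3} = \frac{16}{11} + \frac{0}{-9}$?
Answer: $- \frac{239}{1440} \approx -0.16597$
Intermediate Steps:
$u = \frac{48}{11}$ ($u = 3 \left(\frac{16}{11} + \frac{0}{-9}\right) = 3 \left(16 \cdot \frac{1}{11} + 0 \left(- \frac{1}{9}\right)\right) = 3 \left(\frac{16}{11} + 0\right) = 3 \cdot \frac{16}{11} = \frac{48}{11} \approx 4.3636$)
$v = - \frac{239}{66}$ ($v = \left(-478\right) \frac{1}{132} = - \frac{239}{66} \approx -3.6212$)
$b = - \frac{1440}{239}$ ($b = 5 \frac{48}{11 \left(- \frac{239}{66}\right)} = 5 \cdot \frac{48}{11} \left(- \frac{66}{239}\right) = 5 \left(- \frac{288}{239}\right) = - \frac{1440}{239} \approx -6.0251$)
$\frac{1}{b} = \frac{1}{- \frac{1440}{239}} = - \frac{239}{1440}$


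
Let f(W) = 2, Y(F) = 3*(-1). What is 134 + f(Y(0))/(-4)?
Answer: 267/2 ≈ 133.50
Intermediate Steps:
Y(F) = -3
134 + f(Y(0))/(-4) = 134 + 2/(-4) = 134 + 2*(-1/4) = 134 - 1/2 = 267/2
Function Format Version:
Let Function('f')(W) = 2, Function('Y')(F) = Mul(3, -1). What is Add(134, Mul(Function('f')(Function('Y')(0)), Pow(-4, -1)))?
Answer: Rational(267, 2) ≈ 133.50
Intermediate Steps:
Function('Y')(F) = -3
Add(134, Mul(Function('f')(Function('Y')(0)), Pow(-4, -1))) = Add(134, Mul(2, Pow(-4, -1))) = Add(134, Mul(2, Rational(-1, 4))) = Add(134, Rational(-1, 2)) = Rational(267, 2)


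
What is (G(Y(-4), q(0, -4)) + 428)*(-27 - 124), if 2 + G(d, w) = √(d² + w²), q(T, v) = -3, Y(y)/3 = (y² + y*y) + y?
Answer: -64326 - 453*√785 ≈ -77018.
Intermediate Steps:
Y(y) = 3*y + 6*y² (Y(y) = 3*((y² + y*y) + y) = 3*((y² + y²) + y) = 3*(2*y² + y) = 3*(y + 2*y²) = 3*y + 6*y²)
G(d, w) = -2 + √(d² + w²)
(G(Y(-4), q(0, -4)) + 428)*(-27 - 124) = ((-2 + √((3*(-4)*(1 + 2*(-4)))² + (-3)²)) + 428)*(-27 - 124) = ((-2 + √((3*(-4)*(1 - 8))² + 9)) + 428)*(-151) = ((-2 + √((3*(-4)*(-7))² + 9)) + 428)*(-151) = ((-2 + √(84² + 9)) + 428)*(-151) = ((-2 + √(7056 + 9)) + 428)*(-151) = ((-2 + √7065) + 428)*(-151) = ((-2 + 3*√785) + 428)*(-151) = (426 + 3*√785)*(-151) = -64326 - 453*√785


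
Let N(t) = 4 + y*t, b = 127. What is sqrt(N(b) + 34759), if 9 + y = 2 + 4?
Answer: sqrt(34382) ≈ 185.42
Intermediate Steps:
y = -3 (y = -9 + (2 + 4) = -9 + 6 = -3)
N(t) = 4 - 3*t
sqrt(N(b) + 34759) = sqrt((4 - 3*127) + 34759) = sqrt((4 - 381) + 34759) = sqrt(-377 + 34759) = sqrt(34382)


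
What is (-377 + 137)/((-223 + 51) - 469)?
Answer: 240/641 ≈ 0.37441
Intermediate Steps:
(-377 + 137)/((-223 + 51) - 469) = -240/(-172 - 469) = -240/(-641) = -240*(-1/641) = 240/641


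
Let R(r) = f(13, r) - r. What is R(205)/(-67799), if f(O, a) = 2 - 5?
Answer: 208/67799 ≈ 0.0030679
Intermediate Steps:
f(O, a) = -3
R(r) = -3 - r
R(205)/(-67799) = (-3 - 1*205)/(-67799) = (-3 - 205)*(-1/67799) = -208*(-1/67799) = 208/67799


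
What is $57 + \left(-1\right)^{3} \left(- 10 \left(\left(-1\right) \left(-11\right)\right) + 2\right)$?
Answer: $165$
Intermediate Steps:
$57 + \left(-1\right)^{3} \left(- 10 \left(\left(-1\right) \left(-11\right)\right) + 2\right) = 57 - \left(\left(-10\right) 11 + 2\right) = 57 - \left(-110 + 2\right) = 57 - -108 = 57 + 108 = 165$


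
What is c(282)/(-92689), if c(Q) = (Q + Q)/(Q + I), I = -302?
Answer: 141/463445 ≈ 0.00030424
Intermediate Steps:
c(Q) = 2*Q/(-302 + Q) (c(Q) = (Q + Q)/(Q - 302) = (2*Q)/(-302 + Q) = 2*Q/(-302 + Q))
c(282)/(-92689) = (2*282/(-302 + 282))/(-92689) = (2*282/(-20))*(-1/92689) = (2*282*(-1/20))*(-1/92689) = -141/5*(-1/92689) = 141/463445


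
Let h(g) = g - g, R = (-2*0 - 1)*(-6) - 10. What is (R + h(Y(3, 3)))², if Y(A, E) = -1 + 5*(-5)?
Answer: 16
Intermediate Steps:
Y(A, E) = -26 (Y(A, E) = -1 - 25 = -26)
R = -4 (R = (0 - 1)*(-6) - 10 = -1*(-6) - 10 = 6 - 10 = -4)
h(g) = 0
(R + h(Y(3, 3)))² = (-4 + 0)² = (-4)² = 16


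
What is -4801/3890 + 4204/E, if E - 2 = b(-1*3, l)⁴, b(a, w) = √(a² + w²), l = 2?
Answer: 15532589/665190 ≈ 23.351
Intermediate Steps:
E = 171 (E = 2 + (√((-1*3)² + 2²))⁴ = 2 + (√((-3)² + 4))⁴ = 2 + (√(9 + 4))⁴ = 2 + (√13)⁴ = 2 + 169 = 171)
-4801/3890 + 4204/E = -4801/3890 + 4204/171 = 15532589/665190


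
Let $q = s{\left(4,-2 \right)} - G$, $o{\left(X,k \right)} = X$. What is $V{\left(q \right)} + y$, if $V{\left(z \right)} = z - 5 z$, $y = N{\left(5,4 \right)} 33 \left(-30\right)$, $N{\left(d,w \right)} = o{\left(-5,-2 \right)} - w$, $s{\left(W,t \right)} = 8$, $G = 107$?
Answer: $9306$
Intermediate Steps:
$N{\left(d,w \right)} = -5 - w$
$q = -99$ ($q = 8 - 107 = -99$)
$y = 8910$ ($y = \left(-5 - 4\right) 33 \left(-30\right) = \left(-9\right) 33 \left(-30\right) = \left(-297\right) \left(-30\right) = 8910$)
$V{\left(z \right)} = - 4 z$
$V{\left(q \right)} + y = \left(-4\right) \left(-99\right) + 8910 = 396 + 8910 = 9306$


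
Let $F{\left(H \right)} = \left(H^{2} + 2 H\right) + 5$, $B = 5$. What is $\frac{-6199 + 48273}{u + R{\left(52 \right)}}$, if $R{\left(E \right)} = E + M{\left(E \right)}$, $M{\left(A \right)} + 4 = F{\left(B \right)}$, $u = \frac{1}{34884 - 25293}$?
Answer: $\frac{403531734}{844009} \approx 478.11$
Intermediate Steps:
$u = \frac{1}{9591} \approx 0.00010426$
$F{\left(H \right)} = 5 + H^{2} + 2 H$
$M{\left(A \right)} = 36$ ($M{\left(A \right)} = -4 + \left(5 + 5^{2} + 2 \cdot 5\right) = -4 + \left(5 + 25 + 10\right) = -4 + 40 = 36$)
$R{\left(E \right)} = 36 + E$ ($R{\left(E \right)} = E + 36 = 36 + E$)
$\frac{-6199 + 48273}{u + R{\left(52 \right)}} = \frac{-6199 + 48273}{\frac{1}{9591} + \left(36 + 52\right)} = \frac{42074}{\frac{1}{9591} + 88} = \frac{42074}{\frac{844009}{9591}} = 42074 \cdot \frac{9591}{844009} = \frac{403531734}{844009}$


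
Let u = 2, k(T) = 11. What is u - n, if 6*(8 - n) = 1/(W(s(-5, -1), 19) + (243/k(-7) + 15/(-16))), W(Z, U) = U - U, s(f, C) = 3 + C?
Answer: -66926/11169 ≈ -5.9921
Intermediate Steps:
W(Z, U) = 0
n = 89264/11169 (n = 8 - 1/(6*(0 + (243/11 + 15/(-16)))) = 8 - 1/(6*(0 + (243*(1/11) + 15*(-1/16)))) = 8 - 1/(6*(0 + (243/11 - 15/16))) = 8 - 1/(6*(0 + 3723/176)) = 8 - 1/(6*3723/176) = 8 - 1/6*176/3723 = 8 - 88/11169 = 89264/11169 ≈ 7.9921)
u - n = 2 - 1*89264/11169 = 2 - 89264/11169 = -66926/11169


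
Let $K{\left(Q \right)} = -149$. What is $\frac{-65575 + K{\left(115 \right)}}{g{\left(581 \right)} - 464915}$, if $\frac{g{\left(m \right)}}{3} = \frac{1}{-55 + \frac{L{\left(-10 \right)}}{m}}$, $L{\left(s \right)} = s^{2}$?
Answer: $\frac{523409505}{3702467267} \approx 0.14137$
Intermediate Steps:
$g{\left(m \right)} = \frac{3}{-55 + \frac{100}{m}}$ ($g{\left(m \right)} = \frac{3}{-55 + \frac{\left(-10\right)^{2}}{m}} = \frac{3}{-55 + \frac{100}{m}}$)
$\frac{-65575 + K{\left(115 \right)}}{g{\left(581 \right)} - 464915} = \frac{-65575 - 149}{\left(-3\right) 581 \frac{1}{-100 + 55 \cdot 581} - 464915} = - \frac{65724}{\left(-3\right) 581 \frac{1}{-100 + 31955} - 464915} = - \frac{65724}{\left(-3\right) 581 \cdot \frac{1}{31855} - 464915} = - \frac{65724}{- \frac{1743}{31855} - 464915} = - \frac{65724}{- \frac{14809869068}{31855}} = \left(-65724\right) \left(- \frac{31855}{14809869068}\right) = \frac{523409505}{3702467267}$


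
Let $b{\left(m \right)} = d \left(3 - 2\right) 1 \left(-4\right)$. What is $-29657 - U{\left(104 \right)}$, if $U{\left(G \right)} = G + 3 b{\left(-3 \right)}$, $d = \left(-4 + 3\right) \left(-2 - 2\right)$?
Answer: $-29713$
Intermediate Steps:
$d = 4$ ($d = \left(-1\right) \left(-4\right) = 4$)
$b{\left(m \right)} = -16$ ($b{\left(m \right)} = 4 \left(3 - 2\right) 1 \left(-4\right) = 4 \cdot 1 \cdot 1 \left(-4\right) = 4 \cdot 1 \left(-4\right) = 4 \left(-4\right) = -16$)
$U{\left(G \right)} = -48 + G$ ($U{\left(G \right)} = G + 3 \left(-16\right) = G - 48 = -48 + G$)
$-29657 - U{\left(104 \right)} = -29657 - \left(-48 + 104\right) = -29657 - 56 = -29713$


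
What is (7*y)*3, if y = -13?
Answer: -273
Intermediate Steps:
(7*y)*3 = (7*(-13))*3 = -91*3 = -273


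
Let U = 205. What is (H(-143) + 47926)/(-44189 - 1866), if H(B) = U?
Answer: -48131/46055 ≈ -1.0451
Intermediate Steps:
H(B) = 205
(H(-143) + 47926)/(-44189 - 1866) = (205 + 47926)/(-44189 - 1866) = 48131/(-46055) = 48131*(-1/46055) = -48131/46055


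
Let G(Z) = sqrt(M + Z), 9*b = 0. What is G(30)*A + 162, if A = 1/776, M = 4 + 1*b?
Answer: 162 + sqrt(34)/776 ≈ 162.01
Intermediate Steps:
b = 0 (b = (1/9)*0 = 0)
M = 4 (M = 4 + 1*0 = 4 + 0 = 4)
A = 1/776 ≈ 0.0012887
G(Z) = sqrt(4 + Z)
G(30)*A + 162 = sqrt(4 + 30)*(1/776) + 162 = sqrt(34)*(1/776) + 162 = sqrt(34)/776 + 162 = 162 + sqrt(34)/776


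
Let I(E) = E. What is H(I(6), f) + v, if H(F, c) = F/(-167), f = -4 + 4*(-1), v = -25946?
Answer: -4332988/167 ≈ -25946.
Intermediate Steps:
f = -8 (f = -4 - 4 = -8)
H(F, c) = -F/167 (H(F, c) = F*(-1/167) = -F/167)
H(I(6), f) + v = -1/167*6 - 25946 = -6/167 - 25946 = -4332988/167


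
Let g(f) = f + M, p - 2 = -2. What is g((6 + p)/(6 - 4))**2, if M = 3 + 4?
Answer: 100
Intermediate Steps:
p = 0 (p = 2 - 2 = 0)
M = 7
g(f) = 7 + f (g(f) = f + 7 = 7 + f)
g((6 + p)/(6 - 4))**2 = (7 + (6 + 0)/(6 - 4))**2 = (7 + 6/2)**2 = (7 + 6*(1/2))**2 = (7 + 3)**2 = 10**2 = 100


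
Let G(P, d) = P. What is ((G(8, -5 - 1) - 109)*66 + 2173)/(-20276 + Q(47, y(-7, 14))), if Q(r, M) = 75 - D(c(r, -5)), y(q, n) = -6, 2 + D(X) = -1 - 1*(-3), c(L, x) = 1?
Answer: 4493/20201 ≈ 0.22241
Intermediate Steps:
D(X) = 0 (D(X) = -2 + (-1 - 1*(-3)) = -2 + (-1 + 3) = -2 + 2 = 0)
Q(r, M) = 75 (Q(r, M) = 75 - 1*0 = 75 + 0 = 75)
((G(8, -5 - 1) - 109)*66 + 2173)/(-20276 + Q(47, y(-7, 14))) = ((8 - 109)*66 + 2173)/(-20276 + 75) = (-101*66 + 2173)/(-20201) = (-6666 + 2173)*(-1/20201) = -4493*(-1/20201) = 4493/20201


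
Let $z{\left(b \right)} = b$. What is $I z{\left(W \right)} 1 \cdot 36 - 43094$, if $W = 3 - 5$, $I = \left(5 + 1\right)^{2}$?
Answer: $-45686$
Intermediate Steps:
$I = 36$ ($I = 6^{2} = 36$)
$W = -2$
$I z{\left(W \right)} 1 \cdot 36 - 43094 = 36 \left(-2\right) 1 \cdot 36 - 43094 = \left(-72\right) 1 \cdot 36 - 43094 = \left(-72\right) 36 - 43094 = -2592 - 43094 = -45686$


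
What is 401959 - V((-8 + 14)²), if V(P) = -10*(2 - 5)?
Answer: 401929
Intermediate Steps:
V(P) = 30 (V(P) = -10*(-3) = 30)
401959 - V((-8 + 14)²) = 401959 - 1*30 = 401959 - 30 = 401929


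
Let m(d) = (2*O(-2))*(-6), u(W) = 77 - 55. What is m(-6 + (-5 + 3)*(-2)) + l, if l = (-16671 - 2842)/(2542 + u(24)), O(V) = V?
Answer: 42023/2564 ≈ 16.390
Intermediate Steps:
u(W) = 22
l = -19513/2564 (l = (-16671 - 2842)/(2542 + 22) = -19513/2564 ≈ -7.6104)
m(d) = 24 (m(d) = (2*(-2))*(-6) = -4*(-6) = 24)
m(-6 + (-5 + 3)*(-2)) + l = 24 - 19513/2564 = 42023/2564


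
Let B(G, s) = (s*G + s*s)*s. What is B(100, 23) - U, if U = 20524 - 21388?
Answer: 65931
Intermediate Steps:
B(G, s) = s*(s² + G*s) (B(G, s) = (G*s + s²)*s = (s² + G*s)*s = s*(s² + G*s))
U = -864
B(100, 23) - U = 23²*(100 + 23) - 1*(-864) = 529*123 + 864 = 65067 + 864 = 65931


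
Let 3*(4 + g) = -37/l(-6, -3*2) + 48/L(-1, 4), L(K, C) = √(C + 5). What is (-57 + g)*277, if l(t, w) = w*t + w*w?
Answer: -3340897/216 ≈ -15467.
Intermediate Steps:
L(K, C) = √(5 + C)
l(t, w) = w² + t*w (l(t, w) = t*w + w² = w² + t*w)
g = 251/216 (g = -4 + (-37*(-1/(6*(-6 - 3*2))) + 48/(√(5 + 4)))/3 = -4 + (-37*(-1/(6*(-6 - 6))) + 48/(√9))/3 = -4 + (-37/((-6*(-12))) + 48/3)/3 = -4 + (-37/72 + 48*(⅓))/3 = -4 + (-37*1/72 + 16)/3 = -4 + (-37/72 + 16)/3 = -4 + (⅓)*(1115/72) = -4 + 1115/216 = 251/216 ≈ 1.1620)
(-57 + g)*277 = (-57 + 251/216)*277 = -12061/216*277 = -3340897/216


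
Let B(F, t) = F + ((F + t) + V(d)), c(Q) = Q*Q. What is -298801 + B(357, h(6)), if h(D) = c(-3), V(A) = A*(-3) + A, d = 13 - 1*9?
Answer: -298086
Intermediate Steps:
d = 4 (d = 13 - 9 = 4)
V(A) = -2*A (V(A) = -3*A + A = -2*A)
c(Q) = Q²
h(D) = 9 (h(D) = (-3)² = 9)
B(F, t) = -8 + t + 2*F (B(F, t) = F + ((F + t) - 2*4) = F + ((F + t) - 8) = F + (-8 + F + t) = -8 + t + 2*F)
-298801 + B(357, h(6)) = -298801 + (-8 + 9 + 2*357) = -298801 + (-8 + 9 + 714) = -298801 + 715 = -298086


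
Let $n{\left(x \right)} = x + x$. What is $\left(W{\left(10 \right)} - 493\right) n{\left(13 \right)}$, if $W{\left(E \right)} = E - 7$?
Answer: $-12740$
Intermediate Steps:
$W{\left(E \right)} = -7 + E$
$n{\left(x \right)} = 2 x$
$\left(W{\left(10 \right)} - 493\right) n{\left(13 \right)} = \left(\left(-7 + 10\right) - 493\right) 2 \cdot 13 = \left(3 - 493\right) 26 = \left(-490\right) 26 = -12740$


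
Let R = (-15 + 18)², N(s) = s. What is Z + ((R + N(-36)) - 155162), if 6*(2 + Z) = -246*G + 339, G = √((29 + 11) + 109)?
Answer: -310269/2 - 41*√149 ≈ -1.5564e+5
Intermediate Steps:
G = √149 (G = √(40 + 109) = √149 ≈ 12.207)
R = 9 (R = 3² = 9)
Z = 109/2 - 41*√149 (Z = -2 + (-246*√149 + 339)/6 = -2 + (339 - 246*√149)/6 = -2 + (113/2 - 41*√149) = 109/2 - 41*√149 ≈ -445.97)
Z + ((R + N(-36)) - 155162) = (109/2 - 41*√149) + ((9 - 36) - 155162) = (109/2 - 41*√149) + (-27 - 155162) = (109/2 - 41*√149) - 155189 = -310269/2 - 41*√149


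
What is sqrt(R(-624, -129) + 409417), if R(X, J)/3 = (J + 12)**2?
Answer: 2*sqrt(112621) ≈ 671.18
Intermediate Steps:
R(X, J) = 3*(12 + J)**2 (R(X, J) = 3*(J + 12)**2 = 3*(12 + J)**2)
sqrt(R(-624, -129) + 409417) = sqrt(3*(12 - 129)**2 + 409417) = sqrt(3*(-117)**2 + 409417) = sqrt(3*13689 + 409417) = sqrt(41067 + 409417) = sqrt(450484) = 2*sqrt(112621)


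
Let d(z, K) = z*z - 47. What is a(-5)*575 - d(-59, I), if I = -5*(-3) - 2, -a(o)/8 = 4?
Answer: -21834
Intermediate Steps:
a(o) = -32 (a(o) = -8*4 = -32)
I = 13 (I = 15 - 2 = 13)
d(z, K) = -47 + z² (d(z, K) = z² - 47 = -47 + z²)
a(-5)*575 - d(-59, I) = -32*575 - (-47 + (-59)²) = -18400 - (-47 + 3481) = -18400 - 1*3434 = -18400 - 3434 = -21834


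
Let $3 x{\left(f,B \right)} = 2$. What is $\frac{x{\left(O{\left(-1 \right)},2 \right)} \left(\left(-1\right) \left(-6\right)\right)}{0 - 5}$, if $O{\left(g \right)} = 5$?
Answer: $- \frac{4}{5} \approx -0.8$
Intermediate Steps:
$x{\left(f,B \right)} = \frac{2}{3}$ ($x{\left(f,B \right)} = \frac{1}{3} \cdot 2 = \frac{2}{3}$)
$\frac{x{\left(O{\left(-1 \right)},2 \right)} \left(\left(-1\right) \left(-6\right)\right)}{0 - 5} = \frac{\frac{2}{3} \left(\left(-1\right) \left(-6\right)\right)}{0 - 5} = \frac{\frac{2}{3} \cdot 6}{0 - 5} = \frac{4}{-5} = 4 \left(- \frac{1}{5}\right) = - \frac{4}{5}$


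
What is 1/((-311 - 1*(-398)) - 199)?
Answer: -1/112 ≈ -0.0089286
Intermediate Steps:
1/((-311 - 1*(-398)) - 199) = 1/((-311 + 398) - 199) = 1/(87 - 199) = 1/(-112) = -1/112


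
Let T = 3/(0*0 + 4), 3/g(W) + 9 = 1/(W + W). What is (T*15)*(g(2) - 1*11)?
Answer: -3573/28 ≈ -127.61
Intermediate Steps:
g(W) = 3/(-9 + 1/(2*W)) (g(W) = 3/(-9 + 1/(W + W)) = 3/(-9 + 1/(2*W)))
T = ¾ (T = 3/(0 + 4) = 3/4 = 3*(¼) = ¾ ≈ 0.75000)
(T*15)*(g(2) - 1*11) = ((¾)*15)*(-6*2/(-1 + 18*2) - 1*11) = 45*(-6*2/(-1 + 36) - 11)/4 = 45*(-6*2/35 - 11)/4 = 45*(-6*2*1/35 - 11)/4 = 45*(-12/35 - 11)/4 = (45/4)*(-397/35) = -3573/28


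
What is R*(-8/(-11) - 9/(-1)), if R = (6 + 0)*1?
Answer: 642/11 ≈ 58.364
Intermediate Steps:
R = 6 (R = 6*1 = 6)
R*(-8/(-11) - 9/(-1)) = 6*(-8/(-11) - 9/(-1)) = 6*(-8*(-1/11) - 9*(-1)) = 6*(8/11 + 9) = 6*(107/11) = 642/11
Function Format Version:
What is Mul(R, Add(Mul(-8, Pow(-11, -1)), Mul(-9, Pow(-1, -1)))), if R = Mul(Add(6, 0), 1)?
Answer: Rational(642, 11) ≈ 58.364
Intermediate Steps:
R = 6 (R = Mul(6, 1) = 6)
Mul(R, Add(Mul(-8, Pow(-11, -1)), Mul(-9, Pow(-1, -1)))) = Mul(6, Add(Mul(-8, Pow(-11, -1)), Mul(-9, Pow(-1, -1)))) = Mul(6, Add(Mul(-8, Rational(-1, 11)), Mul(-9, -1))) = Mul(6, Add(Rational(8, 11), 9)) = Mul(6, Rational(107, 11)) = Rational(642, 11)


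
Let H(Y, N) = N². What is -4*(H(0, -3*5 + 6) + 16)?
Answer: -388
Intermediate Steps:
-4*(H(0, -3*5 + 6) + 16) = -4*((-3*5 + 6)² + 16) = -4*((-15 + 6)² + 16) = -4*((-9)² + 16) = -4*(81 + 16) = -4*97 = -388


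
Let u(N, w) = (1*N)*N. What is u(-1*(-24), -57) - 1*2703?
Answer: -2127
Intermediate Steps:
u(N, w) = N**2 (u(N, w) = N*N = N**2)
u(-1*(-24), -57) - 1*2703 = (-1*(-24))**2 - 1*2703 = 24**2 - 2703 = 576 - 2703 = -2127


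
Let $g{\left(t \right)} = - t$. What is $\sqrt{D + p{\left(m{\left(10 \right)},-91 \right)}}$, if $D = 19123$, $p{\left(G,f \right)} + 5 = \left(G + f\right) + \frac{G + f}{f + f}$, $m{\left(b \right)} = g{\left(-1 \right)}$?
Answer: $\frac{\sqrt{157574963}}{91} \approx 137.94$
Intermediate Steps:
$m{\left(b \right)} = 1$ ($m{\left(b \right)} = \left(-1\right) \left(-1\right) = 1$)
$p{\left(G,f \right)} = -5 + G + f + \frac{G + f}{2 f}$ ($p{\left(G,f \right)} = -5 + \left(\left(G + f\right) + \frac{G + f}{f + f}\right) = -5 + \left(\left(G + f\right) + \frac{G + f}{2 f}\right) = -5 + \left(G + f + \frac{G + f}{2 f}\right) = -5 + G + f + \frac{G + f}{2 f}$)
$\sqrt{D + p{\left(m{\left(10 \right)},-91 \right)}} = \sqrt{19123 + \left(- \frac{9}{2} + 1 - 91 + \frac{1}{2} \cdot 1 \frac{1}{-91}\right)} = \sqrt{19123 + \left(- \frac{9}{2} + 1 - 91 + \frac{1}{2} \cdot 1 \left(- \frac{1}{91}\right)\right)} = \sqrt{19123 - \frac{8600}{91}} = \sqrt{\frac{1731593}{91}} = \frac{\sqrt{157574963}}{91}$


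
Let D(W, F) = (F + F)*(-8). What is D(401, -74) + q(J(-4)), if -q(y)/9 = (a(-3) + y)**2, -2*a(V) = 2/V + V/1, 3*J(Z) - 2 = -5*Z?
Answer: 1711/4 ≈ 427.75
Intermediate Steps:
J(Z) = 2/3 - 5*Z/3 (J(Z) = 2/3 + (-5*Z)/3 = 2/3 - 5*Z/3)
a(V) = -1/V - V/2 (a(V) = -(2/V + V/1)/2 = -(2/V + V*1)/2 = -(2/V + V)/2 = -(V + 2/V)/2 = -1/V - V/2)
q(y) = -9*(11/6 + y)**2 (q(y) = -9*((-1/(-3) - 1/2*(-3)) + y)**2 = -9*((-1*(-1/3) + 3/2) + y)**2 = -9*((1/3 + 3/2) + y)**2 = -9*(11/6 + y)**2)
D(W, F) = -16*F (D(W, F) = (2*F)*(-8) = -16*F)
D(401, -74) + q(J(-4)) = -16*(-74) - (11 + 6*(2/3 - 5/3*(-4)))**2/4 = 1184 - (11 + 6*(2/3 + 20/3))**2/4 = 1184 - (11 + 6*(22/3))**2/4 = 1184 - (11 + 44)**2/4 = 1184 - 1/4*55**2 = 1184 - 1/4*3025 = 1184 - 3025/4 = 1711/4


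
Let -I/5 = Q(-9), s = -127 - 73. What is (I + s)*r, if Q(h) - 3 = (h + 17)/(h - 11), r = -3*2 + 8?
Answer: -426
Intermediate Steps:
r = 2 (r = -6 + 8 = 2)
s = -200
Q(h) = 3 + (17 + h)/(-11 + h) (Q(h) = 3 + (h + 17)/(h - 11) = 3 + (17 + h)/(-11 + h))
I = -13 (I = -20*(-4 - 9)/(-11 - 9) = -20*(-13)/(-20) = -20*(-1)*(-13)/20 = -5*13/5 = -13)
(I + s)*r = (-13 - 200)*2 = -213*2 = -426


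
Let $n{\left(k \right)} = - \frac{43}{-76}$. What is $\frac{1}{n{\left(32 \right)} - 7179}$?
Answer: $- \frac{76}{545561} \approx -0.00013931$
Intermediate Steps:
$n{\left(k \right)} = \frac{43}{76}$ ($n{\left(k \right)} = \left(-43\right) \left(- \frac{1}{76}\right) = \frac{43}{76}$)
$\frac{1}{n{\left(32 \right)} - 7179} = \frac{1}{\frac{43}{76} - 7179} = \frac{1}{- \frac{545561}{76}} = - \frac{76}{545561}$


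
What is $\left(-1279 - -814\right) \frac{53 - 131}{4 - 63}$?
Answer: $- \frac{36270}{59} \approx -614.75$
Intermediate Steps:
$\left(-1279 - -814\right) \frac{53 - 131}{4 - 63} = \left(-1279 + 814\right) \left(- \frac{78}{-59}\right) = - 465 \left(\left(-78\right) \left(- \frac{1}{59}\right)\right) = \left(-465\right) \frac{78}{59} = - \frac{36270}{59}$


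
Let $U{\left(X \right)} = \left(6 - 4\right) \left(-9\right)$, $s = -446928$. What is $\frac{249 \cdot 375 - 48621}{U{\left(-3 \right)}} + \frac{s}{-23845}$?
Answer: $- \frac{176519071}{71535} \approx -2467.6$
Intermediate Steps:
$U{\left(X \right)} = -18$ ($U{\left(X \right)} = 2 \left(-9\right) = -18$)
$\frac{249 \cdot 375 - 48621}{U{\left(-3 \right)}} + \frac{s}{-23845} = \frac{249 \cdot 375 - 48621}{-18} - \frac{446928}{-23845} = \left(93375 - 48621\right) \left(- \frac{1}{18}\right) - - \frac{446928}{23845} = 44754 \left(- \frac{1}{18}\right) + \frac{446928}{23845} = - \frac{7459}{3} + \frac{446928}{23845} = - \frac{176519071}{71535}$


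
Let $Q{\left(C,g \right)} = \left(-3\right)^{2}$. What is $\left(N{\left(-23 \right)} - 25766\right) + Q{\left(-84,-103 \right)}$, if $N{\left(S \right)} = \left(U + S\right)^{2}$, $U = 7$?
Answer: $-25501$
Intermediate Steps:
$Q{\left(C,g \right)} = 9$
$N{\left(S \right)} = \left(7 + S\right)^{2}$
$\left(N{\left(-23 \right)} - 25766\right) + Q{\left(-84,-103 \right)} = \left(\left(7 - 23\right)^{2} - 25766\right) + 9 = \left(\left(-16\right)^{2} - 25766\right) + 9 = \left(256 - 25766\right) + 9 = -25510 + 9 = -25501$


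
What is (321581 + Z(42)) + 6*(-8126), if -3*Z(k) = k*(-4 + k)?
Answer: 272293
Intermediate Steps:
Z(k) = -k*(-4 + k)/3
(321581 + Z(42)) + 6*(-8126) = (321581 + (1/3)*42*(4 - 1*42)) + 6*(-8126) = (321581 + (1/3)*42*(4 - 42)) - 48756 = (321581 + (1/3)*42*(-38)) - 48756 = (321581 - 532) - 48756 = 321049 - 48756 = 272293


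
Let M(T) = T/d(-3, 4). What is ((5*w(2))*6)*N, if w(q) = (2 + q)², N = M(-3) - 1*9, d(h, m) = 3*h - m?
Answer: -54720/13 ≈ -4209.2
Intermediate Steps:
d(h, m) = -m + 3*h
M(T) = -T/13 (M(T) = T/(-1*4 + 3*(-3)) = T/(-4 - 9) = T/(-13) = T*(-1/13) = -T/13)
N = -114/13 (N = -1/13*(-3) - 1*9 = 3/13 - 9 = -114/13 ≈ -8.7692)
((5*w(2))*6)*N = ((5*(2 + 2)²)*6)*(-114/13) = ((5*4²)*6)*(-114/13) = ((5*16)*6)*(-114/13) = (80*6)*(-114/13) = 480*(-114/13) = -54720/13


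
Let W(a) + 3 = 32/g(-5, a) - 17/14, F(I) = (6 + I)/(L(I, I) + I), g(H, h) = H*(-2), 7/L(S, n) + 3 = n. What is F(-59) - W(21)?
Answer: 98047/51310 ≈ 1.9109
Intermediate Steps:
L(S, n) = 7/(-3 + n)
g(H, h) = -2*H
F(I) = (6 + I)/(I + 7/(-3 + I)) (F(I) = (6 + I)/(7/(-3 + I) + I) = (6 + I)/(I + 7/(-3 + I)))
W(a) = -71/70 (W(a) = -3 + (32/((-2*(-5))) - 17/14) = -3 + (32/10 - 17*1/14) = -3 + (32*(⅒) - 17/14) = -3 + (16/5 - 17/14) = -3 + 139/70 = -71/70)
F(-59) - W(21) = (-3 - 59)*(6 - 59)/(7 - 59*(-3 - 59)) - 1*(-71/70) = -62*(-53)/(7 - 59*(-62)) + 71/70 = -62*(-53)/(7 + 3658) + 71/70 = -62*(-53)/3665 + 71/70 = (1/3665)*(-62)*(-53) + 71/70 = 3286/3665 + 71/70 = 98047/51310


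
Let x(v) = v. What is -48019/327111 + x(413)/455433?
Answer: -7244780128/49659048021 ≈ -0.14589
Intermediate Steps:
-48019/327111 + x(413)/455433 = -48019/327111 + 413/455433 = -7244780128/49659048021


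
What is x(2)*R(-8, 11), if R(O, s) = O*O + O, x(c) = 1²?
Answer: 56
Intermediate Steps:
x(c) = 1
R(O, s) = O + O² (R(O, s) = O² + O = O + O²)
x(2)*R(-8, 11) = 1*(-8*(1 - 8)) = 1*(-8*(-7)) = 1*56 = 56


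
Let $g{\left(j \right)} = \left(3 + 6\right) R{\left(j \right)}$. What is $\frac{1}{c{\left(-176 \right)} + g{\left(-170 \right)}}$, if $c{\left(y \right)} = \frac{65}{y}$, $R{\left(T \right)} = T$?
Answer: $- \frac{176}{269345} \approx -0.00065344$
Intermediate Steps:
$g{\left(j \right)} = 9 j$ ($g{\left(j \right)} = \left(3 + 6\right) j = 9 j$)
$\frac{1}{c{\left(-176 \right)} + g{\left(-170 \right)}} = \frac{1}{\frac{65}{-176} + 9 \left(-170\right)} = \frac{1}{65 \left(- \frac{1}{176}\right) - 1530} = \frac{1}{- \frac{65}{176} - 1530} = \frac{1}{- \frac{269345}{176}} = - \frac{176}{269345}$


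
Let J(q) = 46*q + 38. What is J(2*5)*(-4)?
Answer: -1992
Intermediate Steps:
J(q) = 38 + 46*q
J(2*5)*(-4) = (38 + 46*(2*5))*(-4) = (38 + 46*10)*(-4) = (38 + 460)*(-4) = 498*(-4) = -1992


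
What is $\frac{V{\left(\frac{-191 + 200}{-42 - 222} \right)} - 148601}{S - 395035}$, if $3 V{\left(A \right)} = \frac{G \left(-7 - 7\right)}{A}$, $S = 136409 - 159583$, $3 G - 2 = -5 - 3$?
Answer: $\frac{1339873}{3763881} \approx 0.35598$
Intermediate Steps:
$G = -2$ ($G = \frac{2}{3} + \frac{-5 - 3}{3} = \frac{2}{3} + \frac{1}{3} \left(-8\right) = \frac{2}{3} - \frac{8}{3} = -2$)
$S = -23174$
$V{\left(A \right)} = \frac{28}{3 A}$ ($V{\left(A \right)} = \frac{- 2 \left(-7 - 7\right) \frac{1}{A}}{3} = \frac{\left(-2\right) \left(-14\right) \frac{1}{A}}{3} = \frac{28 \frac{1}{A}}{3} = \frac{28}{3 A}$)
$\frac{V{\left(\frac{-191 + 200}{-42 - 222} \right)} - 148601}{S - 395035} = \frac{\frac{28}{3 \frac{-191 + 200}{-42 - 222}} - 148601}{-23174 - 395035} = \frac{\frac{28}{3 \frac{9}{-264}} - 148601}{-418209} = \left(\frac{28}{3 \cdot 9 \left(- \frac{1}{264}\right)} - 148601\right) \left(- \frac{1}{418209}\right) = \left(\frac{28}{3 \left(- \frac{3}{88}\right)} - 148601\right) \left(- \frac{1}{418209}\right) = \left(\frac{28}{3} \left(- \frac{88}{3}\right) - 148601\right) \left(- \frac{1}{418209}\right) = \left(- \frac{2464}{9} - 148601\right) \left(- \frac{1}{418209}\right) = \left(- \frac{1339873}{9}\right) \left(- \frac{1}{418209}\right) = \frac{1339873}{3763881}$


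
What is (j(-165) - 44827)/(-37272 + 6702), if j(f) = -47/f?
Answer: 3698204/2522025 ≈ 1.4664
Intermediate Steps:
(j(-165) - 44827)/(-37272 + 6702) = (-47/(-165) - 44827)/(-37272 + 6702) = (-47*(-1/165) - 44827)/(-30570) = (47/165 - 44827)*(-1/30570) = -7396408/165*(-1/30570) = 3698204/2522025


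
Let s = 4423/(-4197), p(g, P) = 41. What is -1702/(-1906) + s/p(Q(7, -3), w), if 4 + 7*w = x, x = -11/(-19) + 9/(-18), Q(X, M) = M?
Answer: 142222408/163989381 ≈ 0.86727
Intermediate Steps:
x = 3/38 (x = -11*(-1/19) + 9*(-1/18) = 11/19 - ½ = 3/38 ≈ 0.078947)
w = -149/266 (w = -4/7 + (⅐)*(3/38) = -4/7 + 3/266 = -149/266 ≈ -0.56015)
s = -4423/4197 (s = 4423*(-1/4197) = -4423/4197 ≈ -1.0538)
-1702/(-1906) + s/p(Q(7, -3), w) = -1702/(-1906) - 4423/4197/41 = -1702*(-1/1906) - 4423/4197*1/41 = 851/953 - 4423/172077 = 142222408/163989381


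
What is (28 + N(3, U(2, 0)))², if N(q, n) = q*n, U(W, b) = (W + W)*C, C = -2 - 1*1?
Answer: 64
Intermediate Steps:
C = -3 (C = -2 - 1 = -3)
U(W, b) = -6*W (U(W, b) = (W + W)*(-3) = (2*W)*(-3) = -6*W)
N(q, n) = n*q
(28 + N(3, U(2, 0)))² = (28 - 6*2*3)² = (28 - 12*3)² = (28 - 36)² = (-8)² = 64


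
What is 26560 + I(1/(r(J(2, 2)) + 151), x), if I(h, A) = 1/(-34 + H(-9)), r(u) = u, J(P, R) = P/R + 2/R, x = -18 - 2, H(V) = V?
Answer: 1142079/43 ≈ 26560.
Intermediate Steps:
x = -20
J(P, R) = 2/R + P/R
I(h, A) = -1/43 (I(h, A) = 1/(-34 - 9) = 1/(-43) = -1/43)
26560 + I(1/(r(J(2, 2)) + 151), x) = 26560 - 1/43 = 1142079/43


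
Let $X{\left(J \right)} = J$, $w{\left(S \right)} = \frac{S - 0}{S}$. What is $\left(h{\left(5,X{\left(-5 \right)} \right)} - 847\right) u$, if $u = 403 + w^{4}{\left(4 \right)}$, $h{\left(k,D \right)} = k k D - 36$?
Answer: $-407232$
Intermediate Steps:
$w{\left(S \right)} = 1$ ($w{\left(S \right)} = \frac{S + 0}{S} = \frac{S}{S} = 1$)
$h{\left(k,D \right)} = -36 + D k^{2}$ ($h{\left(k,D \right)} = k^{2} D - 36 = D k^{2} - 36 = -36 + D k^{2}$)
$u = 404$ ($u = 403 + 1^{4} = 403 + 1 = 404$)
$\left(h{\left(5,X{\left(-5 \right)} \right)} - 847\right) u = \left(\left(-36 - 5 \cdot 5^{2}\right) - 847\right) 404 = \left(\left(-36 - 125\right) - 847\right) 404 = \left(-161 - 847\right) 404 = \left(-1008\right) 404 = -407232$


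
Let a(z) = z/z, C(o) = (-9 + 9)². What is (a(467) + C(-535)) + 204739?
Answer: 204740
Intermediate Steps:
C(o) = 0 (C(o) = 0² = 0)
a(z) = 1
(a(467) + C(-535)) + 204739 = (1 + 0) + 204739 = 1 + 204739 = 204740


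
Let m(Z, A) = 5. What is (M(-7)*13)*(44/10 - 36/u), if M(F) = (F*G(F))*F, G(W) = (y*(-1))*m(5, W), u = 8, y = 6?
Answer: 1911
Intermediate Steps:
G(W) = -30 (G(W) = (6*(-1))*5 = -6*5 = -30)
M(F) = -30*F² (M(F) = (F*(-30))*F = (-30*F)*F = -30*F²)
(M(-7)*13)*(44/10 - 36/u) = (-30*(-7)²*13)*(44/10 - 36/8) = (-30*49*13)*(44*(⅒) - 36*⅛) = (-1470*13)*(22/5 - 9/2) = -19110*(-⅒) = 1911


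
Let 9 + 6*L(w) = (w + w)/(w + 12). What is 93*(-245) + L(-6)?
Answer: -136721/6 ≈ -22787.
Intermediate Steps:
L(w) = -3/2 + w/(3*(12 + w)) (L(w) = -3/2 + ((w + w)/(w + 12))/6 = -3/2 + ((2*w)/(12 + w))/6 = -3/2 + (2*w/(12 + w))/6 = -3/2 + w/(3*(12 + w)))
93*(-245) + L(-6) = 93*(-245) + (-108 - 7*(-6))/(6*(12 - 6)) = -22785 + (⅙)*(-108 + 42)/6 = -22785 + (⅙)*(⅙)*(-66) = -22785 - 11/6 = -136721/6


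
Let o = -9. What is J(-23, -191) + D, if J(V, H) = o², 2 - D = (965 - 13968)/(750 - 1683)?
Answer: 64436/933 ≈ 69.063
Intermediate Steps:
D = -11137/933 (D = 2 - (965 - 13968)/(750 - 1683) = 2 - (-13003)/(-933) = 2 - (-13003)*(-1)/933 = 2 - 1*13003/933 = 2 - 13003/933 = -11137/933 ≈ -11.937)
J(V, H) = 81 (J(V, H) = (-9)² = 81)
J(-23, -191) + D = 81 - 11137/933 = 64436/933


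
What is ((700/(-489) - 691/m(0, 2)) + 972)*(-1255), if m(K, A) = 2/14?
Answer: 2372809675/489 ≈ 4.8524e+6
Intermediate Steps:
m(K, A) = ⅐ (m(K, A) = 2*(1/14) = ⅐)
((700/(-489) - 691/m(0, 2)) + 972)*(-1255) = ((700/(-489) - 691/⅐) + 972)*(-1255) = ((700*(-1/489) - 691*7) + 972)*(-1255) = ((-700/489 - 4837) + 972)*(-1255) = (-2365993/489 + 972)*(-1255) = -1890685/489*(-1255) = 2372809675/489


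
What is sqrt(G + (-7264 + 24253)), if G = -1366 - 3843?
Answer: 2*sqrt(2945) ≈ 108.54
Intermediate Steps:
G = -5209
sqrt(G + (-7264 + 24253)) = sqrt(-5209 + (-7264 + 24253)) = sqrt(-5209 + 16989) = sqrt(11780) = 2*sqrt(2945)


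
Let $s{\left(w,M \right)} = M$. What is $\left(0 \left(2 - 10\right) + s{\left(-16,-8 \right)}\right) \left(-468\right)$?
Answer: $3744$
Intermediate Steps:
$\left(0 \left(2 - 10\right) + s{\left(-16,-8 \right)}\right) \left(-468\right) = \left(0 \left(2 - 10\right) - 8\right) \left(-468\right) = \left(0 \left(-8\right) - 8\right) \left(-468\right) = \left(0 - 8\right) \left(-468\right) = \left(-8\right) \left(-468\right) = 3744$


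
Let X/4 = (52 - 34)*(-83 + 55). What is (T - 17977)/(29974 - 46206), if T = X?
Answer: 19993/16232 ≈ 1.2317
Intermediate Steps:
X = -2016 (X = 4*((52 - 34)*(-83 + 55)) = 4*(18*(-28)) = 4*(-504) = -2016)
T = -2016
(T - 17977)/(29974 - 46206) = (-2016 - 17977)/(29974 - 46206) = -19993/(-16232) = -19993*(-1/16232) = 19993/16232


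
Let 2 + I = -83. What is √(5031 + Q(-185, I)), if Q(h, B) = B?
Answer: √4946 ≈ 70.328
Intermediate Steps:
I = -85 (I = -2 - 83 = -85)
√(5031 + Q(-185, I)) = √(5031 - 85) = √4946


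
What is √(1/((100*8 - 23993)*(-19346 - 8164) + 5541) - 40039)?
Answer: 2*I*√4074983088687678209457/638044971 ≈ 200.1*I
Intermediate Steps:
√(1/((100*8 - 23993)*(-19346 - 8164) + 5541) - 40039) = √(1/((800 - 23993)*(-27510) + 5541) - 40039) = √(1/(-23193*(-27510) + 5541) - 40039) = √(1/(638039430 + 5541) - 40039) = √(1/638044971 - 40039) = √(-25546682593868/638044971) = 2*I*√4074983088687678209457/638044971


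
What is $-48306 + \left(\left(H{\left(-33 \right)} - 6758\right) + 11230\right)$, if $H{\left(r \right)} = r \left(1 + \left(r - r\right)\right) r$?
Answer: $-42745$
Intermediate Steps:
$H{\left(r \right)} = r^{2}$ ($H{\left(r \right)} = r \left(1 + 0\right) r = r 1 r = r r = r^{2}$)
$-48306 + \left(\left(H{\left(-33 \right)} - 6758\right) + 11230\right) = -48306 + \left(\left(\left(-33\right)^{2} - 6758\right) + 11230\right) = -48306 + \left(\left(1089 - 6758\right) + 11230\right) = -48306 + \left(-5669 + 11230\right) = -48306 + 5561 = -42745$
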